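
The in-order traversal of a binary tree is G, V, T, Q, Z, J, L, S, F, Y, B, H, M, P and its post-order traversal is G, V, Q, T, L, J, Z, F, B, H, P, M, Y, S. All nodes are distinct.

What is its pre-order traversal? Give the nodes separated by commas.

S, Z, T, V, G, Q, J, L, Y, F, M, H, B, P

The last element of post-order is the root; it splits in-order into left and right subtrees.
Root S: left subtree has 7 nodes {G, V, T, Q, Z, J, L}, right has 6 {F, Y, B, H, M, P}.
  Root Z: left subtree has 4 nodes {G, V, T, Q}, right has 2 {J, L}.
    Root T: left subtree has 2 nodes {G, V}, right has 1 {Q}.
      Root V: left subtree has 1 node {G}, right has 0 { }.
    Root J: left subtree has 0 nodes { }, right has 1 {L}.
  Root Y: left subtree has 1 node {F}, right has 4 {B, H, M, P}.
    Root M: left subtree has 2 nodes {B, H}, right has 1 {P}.
      Root H: left subtree has 1 node {B}, right has 0 { }.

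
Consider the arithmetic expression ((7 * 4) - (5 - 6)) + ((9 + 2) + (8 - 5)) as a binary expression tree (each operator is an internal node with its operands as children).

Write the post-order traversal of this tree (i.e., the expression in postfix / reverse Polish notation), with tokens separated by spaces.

Post-order on an expression tree gives postfix notation: for each operator, emit left operand, right operand, then the operator.

7 4 * 5 6 - - 9 2 + 8 5 - + +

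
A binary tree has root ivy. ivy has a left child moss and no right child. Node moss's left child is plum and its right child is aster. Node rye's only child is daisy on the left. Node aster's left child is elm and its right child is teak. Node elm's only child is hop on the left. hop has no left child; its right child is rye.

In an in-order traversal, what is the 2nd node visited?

In-order visits the left subtree, then the node, then the right subtree.
At ivy: go left to moss.
  At moss: go left to plum.
    plum is a leaf — visit plum.
  Visit moss.
  At moss: go right to aster.
    At aster: go left to elm.
      At elm: go left to hop.
        At hop: no left child.
        Visit hop.
        At hop: go right to rye.
          At rye: go left to daisy.
            daisy is a leaf — visit daisy.
          Visit rye.
          At rye: no right child.
      Visit elm.
      At elm: no right child.
    Visit aster.
    At aster: go right to teak.
      teak is a leaf — visit teak.
Visit ivy.
At ivy: no right child.
Full in-order sequence: plum, moss, hop, daisy, rye, elm, aster, teak, ivy.

moss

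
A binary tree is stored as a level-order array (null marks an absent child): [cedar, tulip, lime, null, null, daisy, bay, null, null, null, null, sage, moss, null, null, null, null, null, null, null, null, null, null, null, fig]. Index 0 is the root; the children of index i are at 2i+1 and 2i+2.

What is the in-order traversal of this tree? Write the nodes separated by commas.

tulip, cedar, sage, fig, daisy, moss, lime, bay

In-order visits the left subtree, then the node, then the right subtree.
At cedar: go left to tulip.
  tulip is a leaf — visit tulip.
Visit cedar.
At cedar: go right to lime.
  At lime: go left to daisy.
    At daisy: go left to sage.
      At sage: no left child.
      Visit sage.
      At sage: go right to fig.
        fig is a leaf — visit fig.
    Visit daisy.
    At daisy: go right to moss.
      moss is a leaf — visit moss.
  Visit lime.
  At lime: go right to bay.
    bay is a leaf — visit bay.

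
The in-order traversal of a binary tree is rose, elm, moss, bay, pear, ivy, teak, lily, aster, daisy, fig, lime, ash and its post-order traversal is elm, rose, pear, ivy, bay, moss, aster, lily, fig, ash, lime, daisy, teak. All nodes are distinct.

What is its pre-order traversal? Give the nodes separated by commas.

teak, moss, rose, elm, bay, ivy, pear, daisy, lily, aster, lime, fig, ash

The last element of post-order is the root; it splits in-order into left and right subtrees.
Root teak: left subtree has 6 nodes {rose, elm, moss, bay, pear, ivy}, right has 6 {lily, aster, daisy, fig, lime, ash}.
  Root moss: left subtree has 2 nodes {rose, elm}, right has 3 {bay, pear, ivy}.
    Root rose: left subtree has 0 nodes { }, right has 1 {elm}.
    Root bay: left subtree has 0 nodes { }, right has 2 {pear, ivy}.
      Root ivy: left subtree has 1 node {pear}, right has 0 { }.
  Root daisy: left subtree has 2 nodes {lily, aster}, right has 3 {fig, lime, ash}.
    Root lily: left subtree has 0 nodes { }, right has 1 {aster}.
    Root lime: left subtree has 1 node {fig}, right has 1 {ash}.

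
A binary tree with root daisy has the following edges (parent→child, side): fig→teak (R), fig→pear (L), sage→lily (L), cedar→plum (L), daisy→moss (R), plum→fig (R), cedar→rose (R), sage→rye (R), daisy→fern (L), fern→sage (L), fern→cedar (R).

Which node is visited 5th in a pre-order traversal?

Pre-order visits the node, then its left subtree, then its right subtree.
Visit daisy.
At daisy: go left to fern.
  Visit fern.
  At fern: go left to sage.
    Visit sage.
    At sage: go left to lily.
      lily is a leaf — visit lily.
    At sage: go right to rye.
      rye is a leaf — visit rye.
  At fern: go right to cedar.
    Visit cedar.
    At cedar: go left to plum.
      Visit plum.
      At plum: no left child.
      At plum: go right to fig.
        Visit fig.
        At fig: go left to pear.
          pear is a leaf — visit pear.
        At fig: go right to teak.
          teak is a leaf — visit teak.
    At cedar: go right to rose.
      rose is a leaf — visit rose.
At daisy: go right to moss.
  moss is a leaf — visit moss.
Full pre-order sequence: daisy, fern, sage, lily, rye, cedar, plum, fig, pear, teak, rose, moss.

rye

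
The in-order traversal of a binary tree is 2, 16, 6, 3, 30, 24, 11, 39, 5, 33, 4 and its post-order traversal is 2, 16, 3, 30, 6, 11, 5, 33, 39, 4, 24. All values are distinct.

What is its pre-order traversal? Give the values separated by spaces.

24 6 16 2 30 3 4 39 11 33 5

The last element of post-order is the root; it splits in-order into left and right subtrees.
Root 24: left subtree has 5 nodes {2, 16, 6, 3, 30}, right has 5 {11, 39, 5, 33, 4}.
  Root 6: left subtree has 2 nodes {2, 16}, right has 2 {3, 30}.
    Root 16: left subtree has 1 node {2}, right has 0 { }.
    Root 30: left subtree has 1 node {3}, right has 0 { }.
  Root 4: left subtree has 4 nodes {11, 39, 5, 33}, right has 0 { }.
    Root 39: left subtree has 1 node {11}, right has 2 {5, 33}.
      Root 33: left subtree has 1 node {5}, right has 0 { }.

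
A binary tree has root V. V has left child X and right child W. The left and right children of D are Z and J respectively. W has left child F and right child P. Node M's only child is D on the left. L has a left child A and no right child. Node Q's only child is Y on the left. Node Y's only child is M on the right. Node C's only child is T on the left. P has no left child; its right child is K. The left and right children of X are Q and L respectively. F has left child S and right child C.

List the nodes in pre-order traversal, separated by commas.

Pre-order visits the node, then its left subtree, then its right subtree.
Visit V.
At V: go left to X.
  Visit X.
  At X: go left to Q.
    Visit Q.
    At Q: go left to Y.
      Visit Y.
      At Y: no left child.
      At Y: go right to M.
        Visit M.
        At M: go left to D.
          Visit D.
          At D: go left to Z.
            Z is a leaf — visit Z.
          At D: go right to J.
            J is a leaf — visit J.
        At M: no right child.
    At Q: no right child.
  At X: go right to L.
    Visit L.
    At L: go left to A.
      A is a leaf — visit A.
    At L: no right child.
At V: go right to W.
  Visit W.
  At W: go left to F.
    Visit F.
    At F: go left to S.
      S is a leaf — visit S.
    At F: go right to C.
      Visit C.
      At C: go left to T.
        T is a leaf — visit T.
      At C: no right child.
  At W: go right to P.
    Visit P.
    At P: no left child.
    At P: go right to K.
      K is a leaf — visit K.

V, X, Q, Y, M, D, Z, J, L, A, W, F, S, C, T, P, K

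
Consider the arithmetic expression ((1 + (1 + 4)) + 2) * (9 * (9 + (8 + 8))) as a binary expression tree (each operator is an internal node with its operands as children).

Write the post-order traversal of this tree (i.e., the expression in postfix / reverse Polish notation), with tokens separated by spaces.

1 1 4 + + 2 + 9 9 8 8 + + * *

Post-order on an expression tree gives postfix notation: for each operator, emit left operand, right operand, then the operator.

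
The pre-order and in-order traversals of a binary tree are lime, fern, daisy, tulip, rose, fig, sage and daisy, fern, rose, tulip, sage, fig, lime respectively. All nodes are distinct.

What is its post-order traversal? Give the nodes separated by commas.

The first element of pre-order is the root; it splits in-order into left and right subtrees.
Root lime: left subtree has 6 nodes {daisy, fern, rose, tulip, sage, fig}, right has 0 { }.
  Root fern: left subtree has 1 node {daisy}, right has 4 {rose, tulip, sage, fig}.
    Root tulip: left subtree has 1 node {rose}, right has 2 {sage, fig}.
      Root fig: left subtree has 1 node {sage}, right has 0 { }.

daisy, rose, sage, fig, tulip, fern, lime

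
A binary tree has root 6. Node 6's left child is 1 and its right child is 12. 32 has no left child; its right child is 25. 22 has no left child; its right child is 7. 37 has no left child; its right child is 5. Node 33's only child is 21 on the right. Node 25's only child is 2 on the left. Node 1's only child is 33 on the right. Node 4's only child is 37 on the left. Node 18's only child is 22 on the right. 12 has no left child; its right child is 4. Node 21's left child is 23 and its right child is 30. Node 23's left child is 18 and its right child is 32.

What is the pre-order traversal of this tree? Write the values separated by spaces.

6 1 33 21 23 18 22 7 32 25 2 30 12 4 37 5

Pre-order visits the node, then its left subtree, then its right subtree.
Visit 6.
At 6: go left to 1.
  Visit 1.
  At 1: no left child.
  At 1: go right to 33.
    Visit 33.
    At 33: no left child.
    At 33: go right to 21.
      Visit 21.
      At 21: go left to 23.
        Visit 23.
        At 23: go left to 18.
          Visit 18.
          At 18: no left child.
          At 18: go right to 22.
            Visit 22.
            At 22: no left child.
            At 22: go right to 7.
              7 is a leaf — visit 7.
        At 23: go right to 32.
          Visit 32.
          At 32: no left child.
          At 32: go right to 25.
            Visit 25.
            At 25: go left to 2.
              2 is a leaf — visit 2.
            At 25: no right child.
      At 21: go right to 30.
        30 is a leaf — visit 30.
At 6: go right to 12.
  Visit 12.
  At 12: no left child.
  At 12: go right to 4.
    Visit 4.
    At 4: go left to 37.
      Visit 37.
      At 37: no left child.
      At 37: go right to 5.
        5 is a leaf — visit 5.
    At 4: no right child.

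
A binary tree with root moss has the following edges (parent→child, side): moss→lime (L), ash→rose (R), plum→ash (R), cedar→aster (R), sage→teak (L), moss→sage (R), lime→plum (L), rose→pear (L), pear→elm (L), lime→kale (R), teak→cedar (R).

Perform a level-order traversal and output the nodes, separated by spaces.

Level-order visits nodes level by level from the root, left to right within each level.
Level 0: moss
Level 1: lime, sage
Level 2: plum, kale, teak
Level 3: ash, cedar
Level 4: rose, aster
Level 5: pear
Level 6: elm

moss lime sage plum kale teak ash cedar rose aster pear elm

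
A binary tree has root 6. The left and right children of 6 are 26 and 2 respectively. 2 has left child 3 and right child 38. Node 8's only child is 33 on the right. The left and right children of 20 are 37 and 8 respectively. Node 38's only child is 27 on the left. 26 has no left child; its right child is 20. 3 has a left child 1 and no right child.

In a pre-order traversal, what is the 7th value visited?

Pre-order visits the node, then its left subtree, then its right subtree.
Visit 6.
At 6: go left to 26.
  Visit 26.
  At 26: no left child.
  At 26: go right to 20.
    Visit 20.
    At 20: go left to 37.
      37 is a leaf — visit 37.
    At 20: go right to 8.
      Visit 8.
      At 8: no left child.
      At 8: go right to 33.
        33 is a leaf — visit 33.
At 6: go right to 2.
  Visit 2.
  At 2: go left to 3.
    Visit 3.
    At 3: go left to 1.
      1 is a leaf — visit 1.
    At 3: no right child.
  At 2: go right to 38.
    Visit 38.
    At 38: go left to 27.
      27 is a leaf — visit 27.
    At 38: no right child.
Full pre-order sequence: 6, 26, 20, 37, 8, 33, 2, 3, 1, 38, 27.

2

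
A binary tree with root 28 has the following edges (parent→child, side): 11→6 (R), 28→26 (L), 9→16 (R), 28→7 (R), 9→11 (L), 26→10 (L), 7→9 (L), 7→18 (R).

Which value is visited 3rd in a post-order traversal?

6

Post-order visits the left subtree, then the right subtree, then the node.
At 28: go left to 26.
  At 26: go left to 10.
    10 is a leaf — visit 10.
  At 26: no right child.
  Visit 26.
At 28: go right to 7.
  At 7: go left to 9.
    At 9: go left to 11.
      At 11: no left child.
      At 11: go right to 6.
        6 is a leaf — visit 6.
      Visit 11.
    At 9: go right to 16.
      16 is a leaf — visit 16.
    Visit 9.
  At 7: go right to 18.
    18 is a leaf — visit 18.
  Visit 7.
Visit 28.
Full post-order sequence: 10, 26, 6, 11, 16, 9, 18, 7, 28.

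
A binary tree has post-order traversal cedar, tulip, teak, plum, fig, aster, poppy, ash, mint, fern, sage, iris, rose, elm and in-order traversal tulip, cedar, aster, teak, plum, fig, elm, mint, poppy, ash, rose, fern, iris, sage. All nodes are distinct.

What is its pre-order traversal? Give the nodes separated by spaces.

The last element of post-order is the root; it splits in-order into left and right subtrees.
Root elm: left subtree has 6 nodes {tulip, cedar, aster, teak, plum, fig}, right has 7 {mint, poppy, ash, rose, fern, iris, sage}.
  Root aster: left subtree has 2 nodes {tulip, cedar}, right has 3 {teak, plum, fig}.
    Root tulip: left subtree has 0 nodes { }, right has 1 {cedar}.
    Root fig: left subtree has 2 nodes {teak, plum}, right has 0 { }.
      Root plum: left subtree has 1 node {teak}, right has 0 { }.
  Root rose: left subtree has 3 nodes {mint, poppy, ash}, right has 3 {fern, iris, sage}.
    Root mint: left subtree has 0 nodes { }, right has 2 {poppy, ash}.
      Root ash: left subtree has 1 node {poppy}, right has 0 { }.
    Root iris: left subtree has 1 node {fern}, right has 1 {sage}.

elm aster tulip cedar fig plum teak rose mint ash poppy iris fern sage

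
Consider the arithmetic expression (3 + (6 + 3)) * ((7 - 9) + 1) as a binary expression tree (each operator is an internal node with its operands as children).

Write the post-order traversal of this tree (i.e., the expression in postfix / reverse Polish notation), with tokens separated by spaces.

Post-order on an expression tree gives postfix notation: for each operator, emit left operand, right operand, then the operator.

3 6 3 + + 7 9 - 1 + *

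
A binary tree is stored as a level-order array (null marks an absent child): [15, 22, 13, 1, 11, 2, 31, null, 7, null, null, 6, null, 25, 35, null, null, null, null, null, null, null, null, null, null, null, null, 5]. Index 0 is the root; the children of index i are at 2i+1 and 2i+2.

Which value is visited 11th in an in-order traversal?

31

In-order visits the left subtree, then the node, then the right subtree.
At 15: go left to 22.
  At 22: go left to 1.
    At 1: no left child.
    Visit 1.
    At 1: go right to 7.
      7 is a leaf — visit 7.
  Visit 22.
  At 22: go right to 11.
    11 is a leaf — visit 11.
Visit 15.
At 15: go right to 13.
  At 13: go left to 2.
    At 2: go left to 6.
      6 is a leaf — visit 6.
    Visit 2.
    At 2: no right child.
  Visit 13.
  At 13: go right to 31.
    At 31: go left to 25.
      At 25: go left to 5.
        5 is a leaf — visit 5.
      Visit 25.
      At 25: no right child.
    Visit 31.
    At 31: go right to 35.
      35 is a leaf — visit 35.
Full in-order sequence: 1, 7, 22, 11, 15, 6, 2, 13, 5, 25, 31, 35.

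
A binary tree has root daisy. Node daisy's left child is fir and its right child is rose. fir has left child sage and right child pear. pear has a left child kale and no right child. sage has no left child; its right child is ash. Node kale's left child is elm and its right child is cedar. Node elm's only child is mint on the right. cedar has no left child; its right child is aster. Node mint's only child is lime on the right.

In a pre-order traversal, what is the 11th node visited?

aster

Pre-order visits the node, then its left subtree, then its right subtree.
Visit daisy.
At daisy: go left to fir.
  Visit fir.
  At fir: go left to sage.
    Visit sage.
    At sage: no left child.
    At sage: go right to ash.
      ash is a leaf — visit ash.
  At fir: go right to pear.
    Visit pear.
    At pear: go left to kale.
      Visit kale.
      At kale: go left to elm.
        Visit elm.
        At elm: no left child.
        At elm: go right to mint.
          Visit mint.
          At mint: no left child.
          At mint: go right to lime.
            lime is a leaf — visit lime.
      At kale: go right to cedar.
        Visit cedar.
        At cedar: no left child.
        At cedar: go right to aster.
          aster is a leaf — visit aster.
    At pear: no right child.
At daisy: go right to rose.
  rose is a leaf — visit rose.
Full pre-order sequence: daisy, fir, sage, ash, pear, kale, elm, mint, lime, cedar, aster, rose.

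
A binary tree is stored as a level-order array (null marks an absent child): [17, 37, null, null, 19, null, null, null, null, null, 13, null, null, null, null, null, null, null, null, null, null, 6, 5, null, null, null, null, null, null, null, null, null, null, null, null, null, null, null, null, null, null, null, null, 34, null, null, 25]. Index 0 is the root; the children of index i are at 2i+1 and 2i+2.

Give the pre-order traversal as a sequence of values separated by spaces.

17 37 19 13 6 34 5 25

Pre-order visits the node, then its left subtree, then its right subtree.
Visit 17.
At 17: go left to 37.
  Visit 37.
  At 37: no left child.
  At 37: go right to 19.
    Visit 19.
    At 19: no left child.
    At 19: go right to 13.
      Visit 13.
      At 13: go left to 6.
        Visit 6.
        At 6: go left to 34.
          34 is a leaf — visit 34.
        At 6: no right child.
      At 13: go right to 5.
        Visit 5.
        At 5: no left child.
        At 5: go right to 25.
          25 is a leaf — visit 25.
At 17: no right child.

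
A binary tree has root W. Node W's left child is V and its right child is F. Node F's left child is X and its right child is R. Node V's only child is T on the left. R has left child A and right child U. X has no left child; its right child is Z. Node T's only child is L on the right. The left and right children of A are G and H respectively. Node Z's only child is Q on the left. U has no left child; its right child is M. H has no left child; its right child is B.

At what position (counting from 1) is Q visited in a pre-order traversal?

Pre-order visits the node, then its left subtree, then its right subtree.
Visit W.
At W: go left to V.
  Visit V.
  At V: go left to T.
    Visit T.
    At T: no left child.
    At T: go right to L.
      L is a leaf — visit L.
  At V: no right child.
At W: go right to F.
  Visit F.
  At F: go left to X.
    Visit X.
    At X: no left child.
    At X: go right to Z.
      Visit Z.
      At Z: go left to Q.
        Q is a leaf — visit Q.
      At Z: no right child.
  At F: go right to R.
    Visit R.
    At R: go left to A.
      Visit A.
      At A: go left to G.
        G is a leaf — visit G.
      At A: go right to H.
        Visit H.
        At H: no left child.
        At H: go right to B.
          B is a leaf — visit B.
    At R: go right to U.
      Visit U.
      At U: no left child.
      At U: go right to M.
        M is a leaf — visit M.
Full pre-order sequence: W, V, T, L, F, X, Z, Q, R, A, G, H, B, U, M.

8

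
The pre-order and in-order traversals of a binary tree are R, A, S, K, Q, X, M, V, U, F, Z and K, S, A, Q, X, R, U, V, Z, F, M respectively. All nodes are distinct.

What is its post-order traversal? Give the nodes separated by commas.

K, S, X, Q, A, U, Z, F, V, M, R

The first element of pre-order is the root; it splits in-order into left and right subtrees.
Root R: left subtree has 5 nodes {K, S, A, Q, X}, right has 5 {U, V, Z, F, M}.
  Root A: left subtree has 2 nodes {K, S}, right has 2 {Q, X}.
    Root S: left subtree has 1 node {K}, right has 0 { }.
    Root Q: left subtree has 0 nodes { }, right has 1 {X}.
  Root M: left subtree has 4 nodes {U, V, Z, F}, right has 0 { }.
    Root V: left subtree has 1 node {U}, right has 2 {Z, F}.
      Root F: left subtree has 1 node {Z}, right has 0 { }.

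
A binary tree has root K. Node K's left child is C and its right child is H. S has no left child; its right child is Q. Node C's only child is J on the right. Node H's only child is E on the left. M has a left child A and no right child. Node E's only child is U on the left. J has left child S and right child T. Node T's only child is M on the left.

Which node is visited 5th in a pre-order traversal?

Q

Pre-order visits the node, then its left subtree, then its right subtree.
Visit K.
At K: go left to C.
  Visit C.
  At C: no left child.
  At C: go right to J.
    Visit J.
    At J: go left to S.
      Visit S.
      At S: no left child.
      At S: go right to Q.
        Q is a leaf — visit Q.
    At J: go right to T.
      Visit T.
      At T: go left to M.
        Visit M.
        At M: go left to A.
          A is a leaf — visit A.
        At M: no right child.
      At T: no right child.
At K: go right to H.
  Visit H.
  At H: go left to E.
    Visit E.
    At E: go left to U.
      U is a leaf — visit U.
    At E: no right child.
  At H: no right child.
Full pre-order sequence: K, C, J, S, Q, T, M, A, H, E, U.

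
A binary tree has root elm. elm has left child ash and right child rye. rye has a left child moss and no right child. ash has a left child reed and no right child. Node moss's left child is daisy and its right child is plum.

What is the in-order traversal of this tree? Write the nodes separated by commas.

reed, ash, elm, daisy, moss, plum, rye

In-order visits the left subtree, then the node, then the right subtree.
At elm: go left to ash.
  At ash: go left to reed.
    reed is a leaf — visit reed.
  Visit ash.
  At ash: no right child.
Visit elm.
At elm: go right to rye.
  At rye: go left to moss.
    At moss: go left to daisy.
      daisy is a leaf — visit daisy.
    Visit moss.
    At moss: go right to plum.
      plum is a leaf — visit plum.
  Visit rye.
  At rye: no right child.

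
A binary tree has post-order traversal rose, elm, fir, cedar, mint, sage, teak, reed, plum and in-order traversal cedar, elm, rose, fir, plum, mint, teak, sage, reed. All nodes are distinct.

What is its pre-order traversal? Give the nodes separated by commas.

The last element of post-order is the root; it splits in-order into left and right subtrees.
Root plum: left subtree has 4 nodes {cedar, elm, rose, fir}, right has 4 {mint, teak, sage, reed}.
  Root cedar: left subtree has 0 nodes { }, right has 3 {elm, rose, fir}.
    Root fir: left subtree has 2 nodes {elm, rose}, right has 0 { }.
      Root elm: left subtree has 0 nodes { }, right has 1 {rose}.
  Root reed: left subtree has 3 nodes {mint, teak, sage}, right has 0 { }.
    Root teak: left subtree has 1 node {mint}, right has 1 {sage}.

plum, cedar, fir, elm, rose, reed, teak, mint, sage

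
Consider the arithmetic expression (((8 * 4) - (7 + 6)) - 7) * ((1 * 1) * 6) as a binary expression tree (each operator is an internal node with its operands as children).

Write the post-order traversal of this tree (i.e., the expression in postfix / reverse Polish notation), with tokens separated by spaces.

Post-order on an expression tree gives postfix notation: for each operator, emit left operand, right operand, then the operator.

8 4 * 7 6 + - 7 - 1 1 * 6 * *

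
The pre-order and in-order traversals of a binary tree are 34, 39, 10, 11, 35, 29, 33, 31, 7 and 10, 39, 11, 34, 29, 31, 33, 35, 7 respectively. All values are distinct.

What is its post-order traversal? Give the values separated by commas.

The first element of pre-order is the root; it splits in-order into left and right subtrees.
Root 34: left subtree has 3 nodes {10, 39, 11}, right has 5 {29, 31, 33, 35, 7}.
  Root 39: left subtree has 1 node {10}, right has 1 {11}.
  Root 35: left subtree has 3 nodes {29, 31, 33}, right has 1 {7}.
    Root 29: left subtree has 0 nodes { }, right has 2 {31, 33}.
      Root 33: left subtree has 1 node {31}, right has 0 { }.

10, 11, 39, 31, 33, 29, 7, 35, 34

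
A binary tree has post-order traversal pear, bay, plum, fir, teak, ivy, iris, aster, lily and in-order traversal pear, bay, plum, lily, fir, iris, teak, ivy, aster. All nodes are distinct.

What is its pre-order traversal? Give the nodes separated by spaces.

lily plum bay pear aster iris fir ivy teak

The last element of post-order is the root; it splits in-order into left and right subtrees.
Root lily: left subtree has 3 nodes {pear, bay, plum}, right has 5 {fir, iris, teak, ivy, aster}.
  Root plum: left subtree has 2 nodes {pear, bay}, right has 0 { }.
    Root bay: left subtree has 1 node {pear}, right has 0 { }.
  Root aster: left subtree has 4 nodes {fir, iris, teak, ivy}, right has 0 { }.
    Root iris: left subtree has 1 node {fir}, right has 2 {teak, ivy}.
      Root ivy: left subtree has 1 node {teak}, right has 0 { }.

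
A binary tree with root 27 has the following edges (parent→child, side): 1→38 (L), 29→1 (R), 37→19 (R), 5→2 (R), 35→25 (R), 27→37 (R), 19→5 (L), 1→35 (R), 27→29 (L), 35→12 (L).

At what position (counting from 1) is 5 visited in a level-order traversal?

8

Level-order visits nodes level by level from the root, left to right within each level.
Level 0: 27
Level 1: 29, 37
Level 2: 1, 19
Level 3: 38, 35, 5
Level 4: 12, 25, 2
Full level-order sequence: 27, 29, 37, 1, 19, 38, 35, 5, 12, 25, 2.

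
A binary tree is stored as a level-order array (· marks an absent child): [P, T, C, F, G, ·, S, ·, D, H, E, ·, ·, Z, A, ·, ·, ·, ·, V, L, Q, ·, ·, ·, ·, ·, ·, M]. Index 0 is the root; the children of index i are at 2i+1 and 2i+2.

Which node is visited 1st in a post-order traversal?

D

Post-order visits the left subtree, then the right subtree, then the node.
At P: go left to T.
  At T: go left to F.
    At F: no left child.
    At F: go right to D.
      D is a leaf — visit D.
    Visit F.
  At T: go right to G.
    At G: go left to H.
      At H: go left to V.
        V is a leaf — visit V.
      At H: go right to L.
        L is a leaf — visit L.
      Visit H.
    At G: go right to E.
      At E: go left to Q.
        Q is a leaf — visit Q.
      At E: no right child.
      Visit E.
    Visit G.
  Visit T.
At P: go right to C.
  At C: no left child.
  At C: go right to S.
    At S: go left to Z.
      At Z: no left child.
      At Z: go right to M.
        M is a leaf — visit M.
      Visit Z.
    At S: go right to A.
      A is a leaf — visit A.
    Visit S.
  Visit C.
Visit P.
Full post-order sequence: D, F, V, L, H, Q, E, G, T, M, Z, A, S, C, P.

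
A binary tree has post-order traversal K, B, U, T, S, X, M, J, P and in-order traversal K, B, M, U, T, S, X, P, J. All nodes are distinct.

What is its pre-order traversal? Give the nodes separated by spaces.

P M B K X S T U J

The last element of post-order is the root; it splits in-order into left and right subtrees.
Root P: left subtree has 7 nodes {K, B, M, U, T, S, X}, right has 1 {J}.
  Root M: left subtree has 2 nodes {K, B}, right has 4 {U, T, S, X}.
    Root B: left subtree has 1 node {K}, right has 0 { }.
    Root X: left subtree has 3 nodes {U, T, S}, right has 0 { }.
      Root S: left subtree has 2 nodes {U, T}, right has 0 { }.
        Root T: left subtree has 1 node {U}, right has 0 { }.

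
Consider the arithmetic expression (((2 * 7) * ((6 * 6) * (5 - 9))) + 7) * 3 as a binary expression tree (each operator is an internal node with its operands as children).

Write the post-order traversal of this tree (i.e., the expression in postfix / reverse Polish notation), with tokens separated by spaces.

Post-order on an expression tree gives postfix notation: for each operator, emit left operand, right operand, then the operator.

2 7 * 6 6 * 5 9 - * * 7 + 3 *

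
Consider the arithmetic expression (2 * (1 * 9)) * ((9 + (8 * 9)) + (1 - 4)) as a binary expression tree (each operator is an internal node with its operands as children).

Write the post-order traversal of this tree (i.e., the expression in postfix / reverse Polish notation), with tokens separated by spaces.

2 1 9 * * 9 8 9 * + 1 4 - + *

Post-order on an expression tree gives postfix notation: for each operator, emit left operand, right operand, then the operator.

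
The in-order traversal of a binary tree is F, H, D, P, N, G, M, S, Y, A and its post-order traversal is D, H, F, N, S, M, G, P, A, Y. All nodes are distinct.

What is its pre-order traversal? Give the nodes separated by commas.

The last element of post-order is the root; it splits in-order into left and right subtrees.
Root Y: left subtree has 8 nodes {F, H, D, P, N, G, M, S}, right has 1 {A}.
  Root P: left subtree has 3 nodes {F, H, D}, right has 4 {N, G, M, S}.
    Root F: left subtree has 0 nodes { }, right has 2 {H, D}.
      Root H: left subtree has 0 nodes { }, right has 1 {D}.
    Root G: left subtree has 1 node {N}, right has 2 {M, S}.
      Root M: left subtree has 0 nodes { }, right has 1 {S}.

Y, P, F, H, D, G, N, M, S, A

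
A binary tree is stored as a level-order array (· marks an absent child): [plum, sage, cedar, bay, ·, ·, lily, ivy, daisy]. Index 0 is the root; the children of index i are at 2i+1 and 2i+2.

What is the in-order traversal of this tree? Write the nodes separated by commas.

ivy, bay, daisy, sage, plum, cedar, lily

In-order visits the left subtree, then the node, then the right subtree.
At plum: go left to sage.
  At sage: go left to bay.
    At bay: go left to ivy.
      ivy is a leaf — visit ivy.
    Visit bay.
    At bay: go right to daisy.
      daisy is a leaf — visit daisy.
  Visit sage.
  At sage: no right child.
Visit plum.
At plum: go right to cedar.
  At cedar: no left child.
  Visit cedar.
  At cedar: go right to lily.
    lily is a leaf — visit lily.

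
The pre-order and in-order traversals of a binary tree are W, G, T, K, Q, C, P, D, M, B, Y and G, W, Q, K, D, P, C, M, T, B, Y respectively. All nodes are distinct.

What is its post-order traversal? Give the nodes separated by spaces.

G Q D P M C K Y B T W

The first element of pre-order is the root; it splits in-order into left and right subtrees.
Root W: left subtree has 1 node {G}, right has 9 {Q, K, D, P, C, M, T, B, Y}.
  Root T: left subtree has 6 nodes {Q, K, D, P, C, M}, right has 2 {B, Y}.
    Root K: left subtree has 1 node {Q}, right has 4 {D, P, C, M}.
      Root C: left subtree has 2 nodes {D, P}, right has 1 {M}.
        Root P: left subtree has 1 node {D}, right has 0 { }.
    Root B: left subtree has 0 nodes { }, right has 1 {Y}.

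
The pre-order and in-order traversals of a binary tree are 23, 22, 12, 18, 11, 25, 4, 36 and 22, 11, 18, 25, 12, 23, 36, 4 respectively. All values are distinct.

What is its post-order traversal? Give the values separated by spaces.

11 25 18 12 22 36 4 23

The first element of pre-order is the root; it splits in-order into left and right subtrees.
Root 23: left subtree has 5 nodes {22, 11, 18, 25, 12}, right has 2 {36, 4}.
  Root 22: left subtree has 0 nodes { }, right has 4 {11, 18, 25, 12}.
    Root 12: left subtree has 3 nodes {11, 18, 25}, right has 0 { }.
      Root 18: left subtree has 1 node {11}, right has 1 {25}.
  Root 4: left subtree has 1 node {36}, right has 0 { }.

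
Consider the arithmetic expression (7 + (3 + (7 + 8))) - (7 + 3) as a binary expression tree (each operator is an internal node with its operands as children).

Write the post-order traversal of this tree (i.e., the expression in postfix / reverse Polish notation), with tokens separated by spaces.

Post-order on an expression tree gives postfix notation: for each operator, emit left operand, right operand, then the operator.

7 3 7 8 + + + 7 3 + -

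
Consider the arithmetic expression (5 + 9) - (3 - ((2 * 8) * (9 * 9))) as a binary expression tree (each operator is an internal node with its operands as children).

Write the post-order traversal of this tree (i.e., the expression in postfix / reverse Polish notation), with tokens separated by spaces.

5 9 + 3 2 8 * 9 9 * * - -

Post-order on an expression tree gives postfix notation: for each operator, emit left operand, right operand, then the operator.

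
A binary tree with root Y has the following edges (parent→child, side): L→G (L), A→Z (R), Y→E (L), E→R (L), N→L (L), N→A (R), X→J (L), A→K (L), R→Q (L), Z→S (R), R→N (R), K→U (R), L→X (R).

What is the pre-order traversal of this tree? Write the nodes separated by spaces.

Pre-order visits the node, then its left subtree, then its right subtree.
Visit Y.
At Y: go left to E.
  Visit E.
  At E: go left to R.
    Visit R.
    At R: go left to Q.
      Q is a leaf — visit Q.
    At R: go right to N.
      Visit N.
      At N: go left to L.
        Visit L.
        At L: go left to G.
          G is a leaf — visit G.
        At L: go right to X.
          Visit X.
          At X: go left to J.
            J is a leaf — visit J.
          At X: no right child.
      At N: go right to A.
        Visit A.
        At A: go left to K.
          Visit K.
          At K: no left child.
          At K: go right to U.
            U is a leaf — visit U.
        At A: go right to Z.
          Visit Z.
          At Z: no left child.
          At Z: go right to S.
            S is a leaf — visit S.
  At E: no right child.
At Y: no right child.

Y E R Q N L G X J A K U Z S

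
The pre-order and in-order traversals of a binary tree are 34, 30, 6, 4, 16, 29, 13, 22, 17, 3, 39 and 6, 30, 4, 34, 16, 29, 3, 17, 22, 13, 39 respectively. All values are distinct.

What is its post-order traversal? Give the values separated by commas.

The first element of pre-order is the root; it splits in-order into left and right subtrees.
Root 34: left subtree has 3 nodes {6, 30, 4}, right has 7 {16, 29, 3, 17, 22, 13, 39}.
  Root 30: left subtree has 1 node {6}, right has 1 {4}.
  Root 16: left subtree has 0 nodes { }, right has 6 {29, 3, 17, 22, 13, 39}.
    Root 29: left subtree has 0 nodes { }, right has 5 {3, 17, 22, 13, 39}.
      Root 13: left subtree has 3 nodes {3, 17, 22}, right has 1 {39}.
        Root 22: left subtree has 2 nodes {3, 17}, right has 0 { }.
          Root 17: left subtree has 1 node {3}, right has 0 { }.

6, 4, 30, 3, 17, 22, 39, 13, 29, 16, 34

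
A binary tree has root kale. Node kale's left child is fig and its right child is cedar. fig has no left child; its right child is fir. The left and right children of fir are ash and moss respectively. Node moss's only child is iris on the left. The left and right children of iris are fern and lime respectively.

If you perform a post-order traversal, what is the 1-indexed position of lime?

Post-order visits the left subtree, then the right subtree, then the node.
At kale: go left to fig.
  At fig: no left child.
  At fig: go right to fir.
    At fir: go left to ash.
      ash is a leaf — visit ash.
    At fir: go right to moss.
      At moss: go left to iris.
        At iris: go left to fern.
          fern is a leaf — visit fern.
        At iris: go right to lime.
          lime is a leaf — visit lime.
        Visit iris.
      At moss: no right child.
      Visit moss.
    Visit fir.
  Visit fig.
At kale: go right to cedar.
  cedar is a leaf — visit cedar.
Visit kale.
Full post-order sequence: ash, fern, lime, iris, moss, fir, fig, cedar, kale.

3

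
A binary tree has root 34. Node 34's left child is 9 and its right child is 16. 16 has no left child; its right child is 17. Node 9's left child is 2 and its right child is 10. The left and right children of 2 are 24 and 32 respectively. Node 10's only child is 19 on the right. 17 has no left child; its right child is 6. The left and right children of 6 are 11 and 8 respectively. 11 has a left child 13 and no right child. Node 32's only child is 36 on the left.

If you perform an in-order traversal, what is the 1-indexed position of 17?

In-order visits the left subtree, then the node, then the right subtree.
At 34: go left to 9.
  At 9: go left to 2.
    At 2: go left to 24.
      24 is a leaf — visit 24.
    Visit 2.
    At 2: go right to 32.
      At 32: go left to 36.
        36 is a leaf — visit 36.
      Visit 32.
      At 32: no right child.
  Visit 9.
  At 9: go right to 10.
    At 10: no left child.
    Visit 10.
    At 10: go right to 19.
      19 is a leaf — visit 19.
Visit 34.
At 34: go right to 16.
  At 16: no left child.
  Visit 16.
  At 16: go right to 17.
    At 17: no left child.
    Visit 17.
    At 17: go right to 6.
      At 6: go left to 11.
        At 11: go left to 13.
          13 is a leaf — visit 13.
        Visit 11.
        At 11: no right child.
      Visit 6.
      At 6: go right to 8.
        8 is a leaf — visit 8.
Full in-order sequence: 24, 2, 36, 32, 9, 10, 19, 34, 16, 17, 13, 11, 6, 8.

10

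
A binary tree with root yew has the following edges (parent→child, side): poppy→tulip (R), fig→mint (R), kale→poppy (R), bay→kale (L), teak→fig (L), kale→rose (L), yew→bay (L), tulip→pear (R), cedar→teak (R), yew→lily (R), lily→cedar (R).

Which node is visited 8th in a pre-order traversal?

lily

Pre-order visits the node, then its left subtree, then its right subtree.
Visit yew.
At yew: go left to bay.
  Visit bay.
  At bay: go left to kale.
    Visit kale.
    At kale: go left to rose.
      rose is a leaf — visit rose.
    At kale: go right to poppy.
      Visit poppy.
      At poppy: no left child.
      At poppy: go right to tulip.
        Visit tulip.
        At tulip: no left child.
        At tulip: go right to pear.
          pear is a leaf — visit pear.
  At bay: no right child.
At yew: go right to lily.
  Visit lily.
  At lily: no left child.
  At lily: go right to cedar.
    Visit cedar.
    At cedar: no left child.
    At cedar: go right to teak.
      Visit teak.
      At teak: go left to fig.
        Visit fig.
        At fig: no left child.
        At fig: go right to mint.
          mint is a leaf — visit mint.
      At teak: no right child.
Full pre-order sequence: yew, bay, kale, rose, poppy, tulip, pear, lily, cedar, teak, fig, mint.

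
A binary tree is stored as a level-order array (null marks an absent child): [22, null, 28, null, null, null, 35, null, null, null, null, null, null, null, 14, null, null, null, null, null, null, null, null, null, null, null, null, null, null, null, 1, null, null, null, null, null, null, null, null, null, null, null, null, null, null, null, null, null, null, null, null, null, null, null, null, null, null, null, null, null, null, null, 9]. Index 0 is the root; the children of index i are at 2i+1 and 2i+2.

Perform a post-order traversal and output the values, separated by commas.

9, 1, 14, 35, 28, 22

Post-order visits the left subtree, then the right subtree, then the node.
At 22: no left child.
At 22: go right to 28.
  At 28: no left child.
  At 28: go right to 35.
    At 35: no left child.
    At 35: go right to 14.
      At 14: no left child.
      At 14: go right to 1.
        At 1: no left child.
        At 1: go right to 9.
          9 is a leaf — visit 9.
        Visit 1.
      Visit 14.
    Visit 35.
  Visit 28.
Visit 22.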